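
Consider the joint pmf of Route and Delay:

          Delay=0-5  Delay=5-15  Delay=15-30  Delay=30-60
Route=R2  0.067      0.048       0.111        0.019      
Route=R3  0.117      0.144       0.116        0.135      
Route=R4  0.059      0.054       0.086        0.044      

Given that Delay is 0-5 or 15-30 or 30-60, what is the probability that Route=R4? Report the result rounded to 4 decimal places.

0.2507

P(Delay=0-5) = 0.067 + 0.117 + 0.059 = 0.243.
P(Delay=15-30) = 0.111 + 0.116 + 0.086 = 0.313.
P(Delay=30-60) = 0.019 + 0.135 + 0.044 = 0.198.
P(Delay ∈ {0-5, 15-30, 30-60}) = 0.243 + 0.313 + 0.198 = 0.754; P(Route=R4, Delay ∈ {0-5, 15-30, 30-60}) = 0.059 + 0.086 + 0.044 = 0.189.
P(Route=R4 | Delay ∈ {0-5, 15-30, 30-60}) = 0.189/0.754 = 0.2507.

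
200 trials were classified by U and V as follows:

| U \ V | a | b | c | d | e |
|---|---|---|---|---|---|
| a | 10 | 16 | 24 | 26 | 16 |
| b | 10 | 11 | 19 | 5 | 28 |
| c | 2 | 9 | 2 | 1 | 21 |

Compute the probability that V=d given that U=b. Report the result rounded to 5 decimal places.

Total with U=b: 10 + 11 + 19 + 5 + 28 = 73.
P(V=d | U=b) = 5/73 = 0.06849.

0.06849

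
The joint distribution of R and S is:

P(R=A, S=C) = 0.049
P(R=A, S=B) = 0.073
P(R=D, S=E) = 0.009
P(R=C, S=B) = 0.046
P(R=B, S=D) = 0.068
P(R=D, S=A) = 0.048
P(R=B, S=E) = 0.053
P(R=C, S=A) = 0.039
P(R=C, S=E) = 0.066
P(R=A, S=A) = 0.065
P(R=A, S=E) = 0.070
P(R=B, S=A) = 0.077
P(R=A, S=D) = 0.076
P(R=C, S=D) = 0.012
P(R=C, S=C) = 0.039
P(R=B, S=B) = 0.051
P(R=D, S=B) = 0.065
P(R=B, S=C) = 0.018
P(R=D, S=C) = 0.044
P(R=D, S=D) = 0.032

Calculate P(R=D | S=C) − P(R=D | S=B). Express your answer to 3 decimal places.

P(S=C) = 0.049 + 0.018 + 0.039 + 0.044 = 0.150; P(R=D | S=C) = 0.044/0.150 = 0.2933.
P(S=B) = 0.073 + 0.051 + 0.046 + 0.065 = 0.235; P(R=D | S=B) = 0.065/0.235 = 0.2766.
Difference = 0.017.

0.017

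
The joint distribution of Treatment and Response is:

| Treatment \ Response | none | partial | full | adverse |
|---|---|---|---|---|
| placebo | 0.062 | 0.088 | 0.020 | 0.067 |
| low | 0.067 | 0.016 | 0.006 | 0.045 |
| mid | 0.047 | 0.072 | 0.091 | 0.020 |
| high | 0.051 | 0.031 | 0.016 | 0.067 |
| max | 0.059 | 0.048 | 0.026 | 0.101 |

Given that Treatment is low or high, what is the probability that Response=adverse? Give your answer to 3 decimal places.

P(Treatment=low) = 0.067 + 0.016 + 0.006 + 0.045 = 0.134.
P(Treatment=high) = 0.051 + 0.031 + 0.016 + 0.067 = 0.165.
P(Treatment ∈ {low, high}) = 0.134 + 0.165 = 0.299; P(Response=adverse, Treatment ∈ {low, high}) = 0.045 + 0.067 = 0.112.
P(Response=adverse | Treatment ∈ {low, high}) = 0.112/0.299 = 0.375.

0.375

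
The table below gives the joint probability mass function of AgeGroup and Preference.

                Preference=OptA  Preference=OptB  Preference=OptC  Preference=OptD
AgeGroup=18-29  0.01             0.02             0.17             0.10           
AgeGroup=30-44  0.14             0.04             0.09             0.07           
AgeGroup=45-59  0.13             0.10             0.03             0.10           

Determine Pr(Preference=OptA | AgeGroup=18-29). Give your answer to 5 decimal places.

0.03333

P(AgeGroup=18-29) = 0.01 + 0.02 + 0.17 + 0.10 = 0.30.
P(Preference=OptA | AgeGroup=18-29) = 0.01/0.30 = 0.03333.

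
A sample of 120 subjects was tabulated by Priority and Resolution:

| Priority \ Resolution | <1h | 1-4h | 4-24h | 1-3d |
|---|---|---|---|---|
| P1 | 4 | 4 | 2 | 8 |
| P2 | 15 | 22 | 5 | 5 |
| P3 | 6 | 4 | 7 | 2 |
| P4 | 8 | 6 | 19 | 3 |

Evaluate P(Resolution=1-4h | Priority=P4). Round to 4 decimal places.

Total with Priority=P4: 8 + 6 + 19 + 3 = 36.
P(Resolution=1-4h | Priority=P4) = 6/36 = 0.1667.

0.1667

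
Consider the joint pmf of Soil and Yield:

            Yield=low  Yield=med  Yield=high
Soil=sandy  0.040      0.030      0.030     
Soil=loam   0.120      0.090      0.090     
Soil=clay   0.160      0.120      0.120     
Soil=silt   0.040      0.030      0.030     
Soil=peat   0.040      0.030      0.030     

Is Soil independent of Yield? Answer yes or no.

Every cell satisfies P(Soil,Yield) = P(Soil)·P(Yield). For instance P(Soil=peat) = 0.100, P(Yield=high) = 0.300, and 0.100×0.300 = 0.030 matches the joint entry. So Soil and Yield are independent.

yes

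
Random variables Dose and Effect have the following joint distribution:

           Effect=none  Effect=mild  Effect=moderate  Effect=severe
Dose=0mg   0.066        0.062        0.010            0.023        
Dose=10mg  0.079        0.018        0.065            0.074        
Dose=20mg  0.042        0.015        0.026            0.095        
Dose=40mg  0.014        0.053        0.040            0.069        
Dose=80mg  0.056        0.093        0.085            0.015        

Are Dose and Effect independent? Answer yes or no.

P(Dose=80mg) = 0.249 and P(Effect=severe) = 0.276, so their product is 0.06872, but P(Dose=80mg, Effect=severe) = 0.015. Since these differ, Dose and Effect are not independent.

no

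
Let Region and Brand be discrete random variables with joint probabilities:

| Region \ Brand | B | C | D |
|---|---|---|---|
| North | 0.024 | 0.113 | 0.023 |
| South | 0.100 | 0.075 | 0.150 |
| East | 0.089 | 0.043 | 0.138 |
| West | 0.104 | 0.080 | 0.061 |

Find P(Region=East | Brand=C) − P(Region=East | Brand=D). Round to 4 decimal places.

P(Brand=C) = 0.113 + 0.075 + 0.043 + 0.080 = 0.311; P(Region=East | Brand=C) = 0.043/0.311 = 0.13826.
P(Brand=D) = 0.023 + 0.150 + 0.138 + 0.061 = 0.372; P(Region=East | Brand=D) = 0.138/0.372 = 0.37097.
Difference = -0.2327.

-0.2327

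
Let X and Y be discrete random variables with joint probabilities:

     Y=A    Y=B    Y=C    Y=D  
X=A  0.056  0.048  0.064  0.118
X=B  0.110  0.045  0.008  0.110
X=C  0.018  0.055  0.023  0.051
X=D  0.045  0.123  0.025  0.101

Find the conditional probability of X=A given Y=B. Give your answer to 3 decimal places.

P(Y=B) = 0.048 + 0.045 + 0.055 + 0.123 = 0.271.
P(X=A | Y=B) = 0.048/0.271 = 0.177.

0.177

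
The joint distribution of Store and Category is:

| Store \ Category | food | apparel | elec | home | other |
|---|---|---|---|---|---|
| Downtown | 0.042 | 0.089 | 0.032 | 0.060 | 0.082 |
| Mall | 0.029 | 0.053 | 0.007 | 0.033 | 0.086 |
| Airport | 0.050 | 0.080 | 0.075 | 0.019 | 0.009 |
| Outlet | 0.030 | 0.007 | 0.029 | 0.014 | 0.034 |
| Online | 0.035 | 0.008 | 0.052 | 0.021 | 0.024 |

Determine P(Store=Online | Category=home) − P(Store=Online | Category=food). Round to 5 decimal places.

-0.04531

P(Category=home) = 0.060 + 0.033 + 0.019 + 0.014 + 0.021 = 0.147; P(Store=Online | Category=home) = 0.021/0.147 = 0.142857.
P(Category=food) = 0.042 + 0.029 + 0.050 + 0.030 + 0.035 = 0.186; P(Store=Online | Category=food) = 0.035/0.186 = 0.188172.
Difference = -0.04531.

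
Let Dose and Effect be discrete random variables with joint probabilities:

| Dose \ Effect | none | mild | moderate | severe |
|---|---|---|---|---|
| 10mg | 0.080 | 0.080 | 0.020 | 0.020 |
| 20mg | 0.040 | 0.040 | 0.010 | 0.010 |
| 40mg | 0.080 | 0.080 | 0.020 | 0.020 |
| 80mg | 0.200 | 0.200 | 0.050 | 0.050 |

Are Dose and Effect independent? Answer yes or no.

Every cell satisfies P(Dose,Effect) = P(Dose)·P(Effect). For instance P(Dose=40mg) = 0.200, P(Effect=mild) = 0.400, and 0.200×0.400 = 0.080 matches the joint entry. So Dose and Effect are independent.

yes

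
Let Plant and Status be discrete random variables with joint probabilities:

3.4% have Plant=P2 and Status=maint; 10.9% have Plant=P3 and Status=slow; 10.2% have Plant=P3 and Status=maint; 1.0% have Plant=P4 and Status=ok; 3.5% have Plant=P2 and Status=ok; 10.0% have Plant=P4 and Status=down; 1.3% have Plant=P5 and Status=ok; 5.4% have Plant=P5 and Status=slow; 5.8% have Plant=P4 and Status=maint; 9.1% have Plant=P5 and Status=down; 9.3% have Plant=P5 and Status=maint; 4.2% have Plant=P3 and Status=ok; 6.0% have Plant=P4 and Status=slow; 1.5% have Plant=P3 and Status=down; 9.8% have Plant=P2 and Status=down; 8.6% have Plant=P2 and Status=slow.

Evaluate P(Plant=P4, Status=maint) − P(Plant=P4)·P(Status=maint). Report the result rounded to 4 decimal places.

P(Plant=P4) = 0.010 + 0.060 + 0.100 + 0.058 = 0.228.
P(Status=maint) = 0.034 + 0.102 + 0.058 + 0.093 = 0.287.
P(Plant=P4, Status=maint) − P(Plant=P4)P(Status=maint) = 0.058 − 0.228×0.287 = -0.0074.

-0.0074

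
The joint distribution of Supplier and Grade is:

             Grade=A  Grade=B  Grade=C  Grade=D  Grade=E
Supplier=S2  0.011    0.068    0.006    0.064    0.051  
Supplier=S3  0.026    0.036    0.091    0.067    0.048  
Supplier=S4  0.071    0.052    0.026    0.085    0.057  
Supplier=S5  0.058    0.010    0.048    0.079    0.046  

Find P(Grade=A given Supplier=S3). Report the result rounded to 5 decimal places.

0.09701

P(Supplier=S3) = 0.026 + 0.036 + 0.091 + 0.067 + 0.048 = 0.268.
P(Grade=A | Supplier=S3) = 0.026/0.268 = 0.09701.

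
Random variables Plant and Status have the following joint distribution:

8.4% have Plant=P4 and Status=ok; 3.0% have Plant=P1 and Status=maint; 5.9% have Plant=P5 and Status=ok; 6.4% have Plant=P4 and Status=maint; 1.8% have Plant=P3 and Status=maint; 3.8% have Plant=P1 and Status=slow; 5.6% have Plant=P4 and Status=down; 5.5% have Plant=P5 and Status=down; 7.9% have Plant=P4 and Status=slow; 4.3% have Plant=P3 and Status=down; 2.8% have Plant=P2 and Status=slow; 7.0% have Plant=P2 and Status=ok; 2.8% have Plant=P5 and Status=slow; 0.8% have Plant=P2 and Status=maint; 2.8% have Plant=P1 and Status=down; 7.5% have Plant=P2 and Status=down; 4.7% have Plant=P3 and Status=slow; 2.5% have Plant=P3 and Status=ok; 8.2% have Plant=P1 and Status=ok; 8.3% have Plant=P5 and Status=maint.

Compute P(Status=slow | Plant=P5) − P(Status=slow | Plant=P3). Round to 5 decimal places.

P(Plant=P5) = 0.059 + 0.028 + 0.055 + 0.083 = 0.225; P(Status=slow | Plant=P5) = 0.028/0.225 = 0.124444.
P(Plant=P3) = 0.025 + 0.047 + 0.043 + 0.018 = 0.133; P(Status=slow | Plant=P3) = 0.047/0.133 = 0.353383.
Difference = -0.22894.

-0.22894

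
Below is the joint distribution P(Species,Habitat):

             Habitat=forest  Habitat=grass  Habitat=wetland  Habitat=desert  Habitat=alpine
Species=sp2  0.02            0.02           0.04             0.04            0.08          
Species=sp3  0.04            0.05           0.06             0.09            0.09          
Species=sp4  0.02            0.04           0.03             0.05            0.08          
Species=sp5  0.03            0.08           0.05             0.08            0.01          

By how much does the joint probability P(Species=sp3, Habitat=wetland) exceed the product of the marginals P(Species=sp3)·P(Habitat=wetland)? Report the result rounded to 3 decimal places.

0.001

P(Species=sp3) = 0.04 + 0.05 + 0.06 + 0.09 + 0.09 = 0.33.
P(Habitat=wetland) = 0.04 + 0.06 + 0.03 + 0.05 = 0.18.
P(Species=sp3, Habitat=wetland) − P(Species=sp3)P(Habitat=wetland) = 0.06 − 0.33×0.18 = 0.001.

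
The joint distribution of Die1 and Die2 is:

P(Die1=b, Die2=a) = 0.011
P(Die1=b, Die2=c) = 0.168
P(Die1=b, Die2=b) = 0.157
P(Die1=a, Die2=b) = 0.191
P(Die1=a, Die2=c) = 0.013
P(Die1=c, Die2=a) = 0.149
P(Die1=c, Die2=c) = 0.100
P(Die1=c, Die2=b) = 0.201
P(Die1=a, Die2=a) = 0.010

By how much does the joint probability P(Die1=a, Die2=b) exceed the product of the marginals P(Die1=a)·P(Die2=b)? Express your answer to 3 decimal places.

0.074

P(Die1=a) = 0.010 + 0.191 + 0.013 = 0.214.
P(Die2=b) = 0.191 + 0.157 + 0.201 = 0.549.
P(Die1=a, Die2=b) − P(Die1=a)P(Die2=b) = 0.191 − 0.214×0.549 = 0.074.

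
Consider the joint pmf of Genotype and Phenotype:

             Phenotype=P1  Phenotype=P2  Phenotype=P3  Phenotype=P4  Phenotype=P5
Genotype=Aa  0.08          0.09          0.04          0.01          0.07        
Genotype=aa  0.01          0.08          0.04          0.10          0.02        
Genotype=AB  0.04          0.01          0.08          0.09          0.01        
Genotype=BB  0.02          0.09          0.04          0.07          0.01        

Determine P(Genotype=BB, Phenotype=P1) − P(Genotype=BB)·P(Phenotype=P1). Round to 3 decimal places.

P(Genotype=BB) = 0.02 + 0.09 + 0.04 + 0.07 + 0.01 = 0.23.
P(Phenotype=P1) = 0.08 + 0.01 + 0.04 + 0.02 = 0.15.
P(Genotype=BB, Phenotype=P1) − P(Genotype=BB)P(Phenotype=P1) = 0.02 − 0.23×0.15 = -0.015.

-0.015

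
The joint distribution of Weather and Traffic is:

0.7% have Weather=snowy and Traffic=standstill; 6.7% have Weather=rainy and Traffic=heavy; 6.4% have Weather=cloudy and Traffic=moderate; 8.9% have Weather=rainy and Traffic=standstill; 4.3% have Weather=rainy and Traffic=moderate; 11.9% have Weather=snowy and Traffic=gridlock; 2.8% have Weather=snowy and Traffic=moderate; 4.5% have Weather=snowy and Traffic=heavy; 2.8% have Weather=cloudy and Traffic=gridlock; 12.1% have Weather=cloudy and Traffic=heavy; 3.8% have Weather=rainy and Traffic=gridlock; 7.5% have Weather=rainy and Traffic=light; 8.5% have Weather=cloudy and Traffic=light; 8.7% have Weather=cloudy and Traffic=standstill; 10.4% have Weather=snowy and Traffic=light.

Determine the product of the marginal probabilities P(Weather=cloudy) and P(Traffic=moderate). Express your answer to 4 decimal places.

0.0520

P(Weather=cloudy) = 0.085 + 0.064 + 0.121 + 0.028 + 0.087 = 0.385.
P(Traffic=moderate) = 0.064 + 0.043 + 0.028 = 0.135.
Product: 0.385 × 0.135 = 0.0520.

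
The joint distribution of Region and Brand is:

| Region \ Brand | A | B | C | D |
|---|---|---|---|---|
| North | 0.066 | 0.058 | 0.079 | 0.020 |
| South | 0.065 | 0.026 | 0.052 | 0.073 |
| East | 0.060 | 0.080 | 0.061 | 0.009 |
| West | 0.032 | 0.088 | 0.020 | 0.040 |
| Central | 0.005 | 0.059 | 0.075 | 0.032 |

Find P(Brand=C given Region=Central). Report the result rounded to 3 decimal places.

P(Region=Central) = 0.005 + 0.059 + 0.075 + 0.032 = 0.171.
P(Brand=C | Region=Central) = 0.075/0.171 = 0.439.

0.439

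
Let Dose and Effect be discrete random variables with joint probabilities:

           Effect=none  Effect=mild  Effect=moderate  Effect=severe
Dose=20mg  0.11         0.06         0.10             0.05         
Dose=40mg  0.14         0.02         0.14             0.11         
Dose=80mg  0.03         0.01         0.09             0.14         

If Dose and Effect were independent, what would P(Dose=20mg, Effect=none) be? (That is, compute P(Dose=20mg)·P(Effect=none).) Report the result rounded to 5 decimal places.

0.08960

P(Dose=20mg) = 0.11 + 0.06 + 0.10 + 0.05 = 0.32.
P(Effect=none) = 0.11 + 0.14 + 0.03 = 0.28.
Product: 0.32 × 0.28 = 0.08960.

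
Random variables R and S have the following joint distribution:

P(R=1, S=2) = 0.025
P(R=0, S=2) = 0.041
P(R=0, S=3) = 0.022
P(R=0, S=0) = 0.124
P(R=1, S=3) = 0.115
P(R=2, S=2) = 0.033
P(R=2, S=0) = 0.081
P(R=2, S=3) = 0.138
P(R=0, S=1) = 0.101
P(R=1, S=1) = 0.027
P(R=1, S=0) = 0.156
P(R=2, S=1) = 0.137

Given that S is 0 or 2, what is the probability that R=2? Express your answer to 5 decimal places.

P(S=0) = 0.124 + 0.156 + 0.081 = 0.361.
P(S=2) = 0.041 + 0.025 + 0.033 = 0.099.
P(S ∈ {0, 2}) = 0.361 + 0.099 = 0.460; P(R=2, S ∈ {0, 2}) = 0.081 + 0.033 = 0.114.
P(R=2 | S ∈ {0, 2}) = 0.114/0.460 = 0.24783.

0.24783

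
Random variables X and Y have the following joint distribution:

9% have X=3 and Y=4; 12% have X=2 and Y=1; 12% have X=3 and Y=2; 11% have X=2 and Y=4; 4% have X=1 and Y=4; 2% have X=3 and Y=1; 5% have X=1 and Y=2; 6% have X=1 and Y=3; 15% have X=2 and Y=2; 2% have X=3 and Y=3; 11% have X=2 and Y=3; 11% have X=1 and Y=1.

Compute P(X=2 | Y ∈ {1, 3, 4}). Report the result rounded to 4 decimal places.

0.5000

P(Y=1) = 0.11 + 0.12 + 0.02 = 0.25.
P(Y=3) = 0.06 + 0.11 + 0.02 = 0.19.
P(Y=4) = 0.04 + 0.11 + 0.09 = 0.24.
P(Y ∈ {1, 3, 4}) = 0.25 + 0.19 + 0.24 = 0.68; P(X=2, Y ∈ {1, 3, 4}) = 0.12 + 0.11 + 0.11 = 0.34.
P(X=2 | Y ∈ {1, 3, 4}) = 0.34/0.68 = 0.5000.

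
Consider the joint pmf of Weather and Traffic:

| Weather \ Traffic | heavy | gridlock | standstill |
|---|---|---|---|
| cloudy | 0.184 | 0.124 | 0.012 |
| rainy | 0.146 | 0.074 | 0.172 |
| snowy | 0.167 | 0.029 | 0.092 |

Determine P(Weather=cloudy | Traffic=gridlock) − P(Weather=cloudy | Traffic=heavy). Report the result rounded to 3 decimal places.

P(Traffic=gridlock) = 0.124 + 0.074 + 0.029 = 0.227; P(Weather=cloudy | Traffic=gridlock) = 0.124/0.227 = 0.5463.
P(Traffic=heavy) = 0.184 + 0.146 + 0.167 = 0.497; P(Weather=cloudy | Traffic=heavy) = 0.184/0.497 = 0.3702.
Difference = 0.176.

0.176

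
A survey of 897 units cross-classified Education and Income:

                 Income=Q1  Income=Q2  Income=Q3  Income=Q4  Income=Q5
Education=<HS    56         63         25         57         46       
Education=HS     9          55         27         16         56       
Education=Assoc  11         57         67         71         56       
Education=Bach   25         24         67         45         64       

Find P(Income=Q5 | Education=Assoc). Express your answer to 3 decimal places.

Total with Education=Assoc: 11 + 57 + 67 + 71 + 56 = 262.
P(Income=Q5 | Education=Assoc) = 56/262 = 0.214.

0.214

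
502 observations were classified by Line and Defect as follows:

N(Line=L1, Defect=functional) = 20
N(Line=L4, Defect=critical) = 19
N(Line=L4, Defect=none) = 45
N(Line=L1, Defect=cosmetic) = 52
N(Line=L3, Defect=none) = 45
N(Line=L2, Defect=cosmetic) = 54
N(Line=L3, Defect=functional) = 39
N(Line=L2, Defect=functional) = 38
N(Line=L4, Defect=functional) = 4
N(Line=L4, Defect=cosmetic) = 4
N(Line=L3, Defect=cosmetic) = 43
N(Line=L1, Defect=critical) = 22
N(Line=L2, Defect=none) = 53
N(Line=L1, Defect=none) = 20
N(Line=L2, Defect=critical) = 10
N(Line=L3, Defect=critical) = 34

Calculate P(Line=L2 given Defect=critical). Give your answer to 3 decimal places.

0.118

Total with Defect=critical: 22 + 10 + 34 + 19 = 85.
P(Line=L2 | Defect=critical) = 10/85 = 0.118.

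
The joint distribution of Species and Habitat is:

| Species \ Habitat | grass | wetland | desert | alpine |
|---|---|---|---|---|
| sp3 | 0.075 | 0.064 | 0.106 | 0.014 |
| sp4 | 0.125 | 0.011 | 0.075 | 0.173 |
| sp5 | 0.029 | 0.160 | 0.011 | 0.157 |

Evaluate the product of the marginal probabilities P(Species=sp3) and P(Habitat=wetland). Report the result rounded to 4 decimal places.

0.0609

P(Species=sp3) = 0.075 + 0.064 + 0.106 + 0.014 = 0.259.
P(Habitat=wetland) = 0.064 + 0.011 + 0.160 = 0.235.
Product: 0.259 × 0.235 = 0.0609.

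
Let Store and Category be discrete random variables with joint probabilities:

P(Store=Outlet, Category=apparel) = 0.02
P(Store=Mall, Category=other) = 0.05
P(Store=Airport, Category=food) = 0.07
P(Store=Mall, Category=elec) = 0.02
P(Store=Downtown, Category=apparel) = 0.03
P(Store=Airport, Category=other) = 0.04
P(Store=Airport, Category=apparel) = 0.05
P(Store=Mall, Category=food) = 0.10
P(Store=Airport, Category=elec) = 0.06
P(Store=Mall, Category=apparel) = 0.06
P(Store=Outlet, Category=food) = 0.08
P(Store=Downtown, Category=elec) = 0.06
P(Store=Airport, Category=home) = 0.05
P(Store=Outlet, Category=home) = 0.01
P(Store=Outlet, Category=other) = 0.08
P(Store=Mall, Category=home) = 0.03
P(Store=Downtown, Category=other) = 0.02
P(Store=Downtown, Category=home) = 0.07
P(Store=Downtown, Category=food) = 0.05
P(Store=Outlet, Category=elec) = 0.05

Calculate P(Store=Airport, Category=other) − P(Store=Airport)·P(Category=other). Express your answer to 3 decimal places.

P(Store=Airport) = 0.07 + 0.05 + 0.06 + 0.05 + 0.04 = 0.27.
P(Category=other) = 0.02 + 0.05 + 0.04 + 0.08 = 0.19.
P(Store=Airport, Category=other) − P(Store=Airport)P(Category=other) = 0.04 − 0.27×0.19 = -0.011.

-0.011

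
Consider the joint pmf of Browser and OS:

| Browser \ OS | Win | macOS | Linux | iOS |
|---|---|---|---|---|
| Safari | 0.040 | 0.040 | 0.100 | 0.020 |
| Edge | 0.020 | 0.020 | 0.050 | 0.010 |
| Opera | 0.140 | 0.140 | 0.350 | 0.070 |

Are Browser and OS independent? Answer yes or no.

Every cell satisfies P(Browser,OS) = P(Browser)·P(OS). For instance P(Browser=Safari) = 0.200, P(OS=macOS) = 0.200, and 0.200×0.200 = 0.040 matches the joint entry. So Browser and OS are independent.

yes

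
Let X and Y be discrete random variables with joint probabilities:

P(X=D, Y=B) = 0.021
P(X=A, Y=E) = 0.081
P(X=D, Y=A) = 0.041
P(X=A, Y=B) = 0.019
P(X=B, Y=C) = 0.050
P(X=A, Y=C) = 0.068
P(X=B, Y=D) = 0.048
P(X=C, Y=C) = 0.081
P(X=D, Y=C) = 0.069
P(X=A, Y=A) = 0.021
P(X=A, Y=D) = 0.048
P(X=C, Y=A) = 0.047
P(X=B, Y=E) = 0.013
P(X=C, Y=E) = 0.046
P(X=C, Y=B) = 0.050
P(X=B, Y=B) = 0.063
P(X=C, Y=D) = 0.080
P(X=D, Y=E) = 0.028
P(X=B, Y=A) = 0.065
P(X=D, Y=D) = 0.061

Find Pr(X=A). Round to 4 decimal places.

0.2370

P(X=A) = 0.021 + 0.019 + 0.068 + 0.048 + 0.081 = 0.237.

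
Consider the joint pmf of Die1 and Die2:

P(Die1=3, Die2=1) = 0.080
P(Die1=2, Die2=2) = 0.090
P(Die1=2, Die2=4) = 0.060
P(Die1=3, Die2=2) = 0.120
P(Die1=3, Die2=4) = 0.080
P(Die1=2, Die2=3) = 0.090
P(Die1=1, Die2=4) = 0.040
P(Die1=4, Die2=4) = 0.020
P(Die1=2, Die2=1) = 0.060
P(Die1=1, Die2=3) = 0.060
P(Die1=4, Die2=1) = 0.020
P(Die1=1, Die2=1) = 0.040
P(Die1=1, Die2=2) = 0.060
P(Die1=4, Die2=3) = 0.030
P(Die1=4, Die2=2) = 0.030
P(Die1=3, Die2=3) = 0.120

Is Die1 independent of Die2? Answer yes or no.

yes

Every cell satisfies P(Die1,Die2) = P(Die1)·P(Die2). For instance P(Die1=2) = 0.300, P(Die2=2) = 0.300, and 0.300×0.300 = 0.090 matches the joint entry. So Die1 and Die2 are independent.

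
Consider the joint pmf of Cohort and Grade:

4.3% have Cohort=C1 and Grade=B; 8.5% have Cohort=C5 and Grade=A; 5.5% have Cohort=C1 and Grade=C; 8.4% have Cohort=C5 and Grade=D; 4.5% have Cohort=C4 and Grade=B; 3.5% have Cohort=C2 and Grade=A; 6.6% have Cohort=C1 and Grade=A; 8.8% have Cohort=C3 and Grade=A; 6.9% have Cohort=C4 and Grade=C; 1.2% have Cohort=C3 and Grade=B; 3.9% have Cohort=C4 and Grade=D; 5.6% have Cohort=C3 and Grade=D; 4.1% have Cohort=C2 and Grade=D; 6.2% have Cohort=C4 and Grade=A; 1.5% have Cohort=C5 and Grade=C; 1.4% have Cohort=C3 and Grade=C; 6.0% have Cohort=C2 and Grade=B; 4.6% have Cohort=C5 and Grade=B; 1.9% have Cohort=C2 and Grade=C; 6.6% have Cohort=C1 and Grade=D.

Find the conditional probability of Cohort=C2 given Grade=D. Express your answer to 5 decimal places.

P(Grade=D) = 0.066 + 0.041 + 0.056 + 0.039 + 0.084 = 0.286.
P(Cohort=C2 | Grade=D) = 0.041/0.286 = 0.14336.

0.14336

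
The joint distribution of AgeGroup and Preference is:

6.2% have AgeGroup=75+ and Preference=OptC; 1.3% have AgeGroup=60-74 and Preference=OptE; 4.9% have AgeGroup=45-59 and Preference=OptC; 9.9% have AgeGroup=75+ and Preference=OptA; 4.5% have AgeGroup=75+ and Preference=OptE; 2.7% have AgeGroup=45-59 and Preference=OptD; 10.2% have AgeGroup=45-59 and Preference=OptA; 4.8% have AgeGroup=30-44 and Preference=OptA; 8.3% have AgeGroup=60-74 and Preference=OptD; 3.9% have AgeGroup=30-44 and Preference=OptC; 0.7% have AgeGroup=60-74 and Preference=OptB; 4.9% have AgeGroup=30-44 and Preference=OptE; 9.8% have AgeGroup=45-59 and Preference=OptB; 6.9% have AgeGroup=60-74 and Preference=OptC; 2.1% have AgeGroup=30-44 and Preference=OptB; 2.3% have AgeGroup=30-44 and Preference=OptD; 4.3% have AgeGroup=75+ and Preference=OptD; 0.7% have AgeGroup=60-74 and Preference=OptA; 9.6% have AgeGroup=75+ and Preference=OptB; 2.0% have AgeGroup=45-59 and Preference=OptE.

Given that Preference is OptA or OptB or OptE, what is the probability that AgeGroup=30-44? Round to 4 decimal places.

P(Preference=OptA) = 0.048 + 0.102 + 0.007 + 0.099 = 0.256.
P(Preference=OptB) = 0.021 + 0.098 + 0.007 + 0.096 = 0.222.
P(Preference=OptE) = 0.049 + 0.020 + 0.013 + 0.045 = 0.127.
P(Preference ∈ {OptA, OptB, OptE}) = 0.256 + 0.222 + 0.127 = 0.605; P(AgeGroup=30-44, Preference ∈ {OptA, OptB, OptE}) = 0.048 + 0.021 + 0.049 = 0.118.
P(AgeGroup=30-44 | Preference ∈ {OptA, OptB, OptE}) = 0.118/0.605 = 0.1950.

0.1950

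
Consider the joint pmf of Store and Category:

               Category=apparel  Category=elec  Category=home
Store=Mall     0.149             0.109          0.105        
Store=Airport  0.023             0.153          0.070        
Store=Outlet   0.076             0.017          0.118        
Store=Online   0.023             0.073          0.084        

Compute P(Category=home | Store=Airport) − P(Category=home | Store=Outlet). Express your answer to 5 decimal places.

P(Store=Airport) = 0.023 + 0.153 + 0.070 = 0.246; P(Category=home | Store=Airport) = 0.070/0.246 = 0.284553.
P(Store=Outlet) = 0.076 + 0.017 + 0.118 = 0.211; P(Category=home | Store=Outlet) = 0.118/0.211 = 0.559242.
Difference = -0.27469.

-0.27469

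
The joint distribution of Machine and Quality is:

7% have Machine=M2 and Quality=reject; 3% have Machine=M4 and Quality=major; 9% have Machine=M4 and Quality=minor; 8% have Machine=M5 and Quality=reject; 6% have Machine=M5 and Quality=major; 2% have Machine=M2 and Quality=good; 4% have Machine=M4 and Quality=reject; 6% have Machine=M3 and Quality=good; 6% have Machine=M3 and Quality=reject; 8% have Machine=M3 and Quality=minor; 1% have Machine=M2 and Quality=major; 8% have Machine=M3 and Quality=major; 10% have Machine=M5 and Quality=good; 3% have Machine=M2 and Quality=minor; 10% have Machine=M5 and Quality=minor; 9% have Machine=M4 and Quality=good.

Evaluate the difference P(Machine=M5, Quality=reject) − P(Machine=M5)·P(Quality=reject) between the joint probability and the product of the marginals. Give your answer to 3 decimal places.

-0.005

P(Machine=M5) = 0.10 + 0.10 + 0.06 + 0.08 = 0.34.
P(Quality=reject) = 0.07 + 0.06 + 0.04 + 0.08 = 0.25.
P(Machine=M5, Quality=reject) − P(Machine=M5)P(Quality=reject) = 0.08 − 0.34×0.25 = -0.005.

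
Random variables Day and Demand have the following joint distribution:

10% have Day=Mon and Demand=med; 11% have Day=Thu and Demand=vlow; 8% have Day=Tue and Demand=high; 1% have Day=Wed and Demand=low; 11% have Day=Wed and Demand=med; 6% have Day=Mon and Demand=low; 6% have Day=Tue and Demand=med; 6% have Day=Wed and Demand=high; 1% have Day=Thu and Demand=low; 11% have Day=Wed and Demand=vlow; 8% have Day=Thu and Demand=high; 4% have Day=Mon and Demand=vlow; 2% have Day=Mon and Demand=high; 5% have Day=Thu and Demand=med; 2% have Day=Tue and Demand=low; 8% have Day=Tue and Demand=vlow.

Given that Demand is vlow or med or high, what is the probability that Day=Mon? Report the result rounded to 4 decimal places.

P(Demand=vlow) = 0.04 + 0.08 + 0.11 + 0.11 = 0.34.
P(Demand=med) = 0.10 + 0.06 + 0.11 + 0.05 = 0.32.
P(Demand=high) = 0.02 + 0.08 + 0.06 + 0.08 = 0.24.
P(Demand ∈ {vlow, med, high}) = 0.34 + 0.32 + 0.24 = 0.90; P(Day=Mon, Demand ∈ {vlow, med, high}) = 0.04 + 0.10 + 0.02 = 0.16.
P(Day=Mon | Demand ∈ {vlow, med, high}) = 0.16/0.90 = 0.1778.

0.1778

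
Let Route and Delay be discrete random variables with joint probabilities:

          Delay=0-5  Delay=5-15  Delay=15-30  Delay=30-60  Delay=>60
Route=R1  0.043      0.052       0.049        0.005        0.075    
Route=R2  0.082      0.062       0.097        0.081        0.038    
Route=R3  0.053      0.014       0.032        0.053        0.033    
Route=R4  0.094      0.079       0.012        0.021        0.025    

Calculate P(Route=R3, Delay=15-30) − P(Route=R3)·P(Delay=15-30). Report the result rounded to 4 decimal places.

-0.0032

P(Route=R3) = 0.053 + 0.014 + 0.032 + 0.053 + 0.033 = 0.185.
P(Delay=15-30) = 0.049 + 0.097 + 0.032 + 0.012 = 0.190.
P(Route=R3, Delay=15-30) − P(Route=R3)P(Delay=15-30) = 0.032 − 0.185×0.190 = -0.0032.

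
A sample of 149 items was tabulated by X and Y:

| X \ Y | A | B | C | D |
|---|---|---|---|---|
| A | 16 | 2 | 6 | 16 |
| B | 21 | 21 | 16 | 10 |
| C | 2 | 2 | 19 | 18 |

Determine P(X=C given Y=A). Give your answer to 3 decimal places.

Total with Y=A: 16 + 21 + 2 = 39.
P(X=C | Y=A) = 2/39 = 0.051.

0.051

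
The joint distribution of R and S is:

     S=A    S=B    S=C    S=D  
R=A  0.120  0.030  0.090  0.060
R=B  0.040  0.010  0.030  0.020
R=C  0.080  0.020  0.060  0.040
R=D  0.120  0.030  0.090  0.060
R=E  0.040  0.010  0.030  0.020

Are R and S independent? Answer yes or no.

Every cell satisfies P(R,S) = P(R)·P(S). For instance P(R=B) = 0.100, P(S=C) = 0.300, and 0.100×0.300 = 0.030 matches the joint entry. So R and S are independent.

yes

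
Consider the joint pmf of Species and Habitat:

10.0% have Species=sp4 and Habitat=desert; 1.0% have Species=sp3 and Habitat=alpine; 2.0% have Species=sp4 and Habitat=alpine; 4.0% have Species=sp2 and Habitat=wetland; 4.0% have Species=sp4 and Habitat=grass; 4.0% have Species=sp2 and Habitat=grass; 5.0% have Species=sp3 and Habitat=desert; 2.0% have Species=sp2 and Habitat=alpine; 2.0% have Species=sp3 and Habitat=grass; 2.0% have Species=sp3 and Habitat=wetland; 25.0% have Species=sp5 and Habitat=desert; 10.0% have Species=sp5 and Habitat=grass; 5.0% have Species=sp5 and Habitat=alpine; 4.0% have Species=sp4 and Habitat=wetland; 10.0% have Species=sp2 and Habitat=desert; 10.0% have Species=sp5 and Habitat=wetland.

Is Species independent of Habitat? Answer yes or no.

Every cell satisfies P(Species,Habitat) = P(Species)·P(Habitat). For instance P(Species=sp3) = 0.100, P(Habitat=wetland) = 0.200, and 0.100×0.200 = 0.020 matches the joint entry. So Species and Habitat are independent.

yes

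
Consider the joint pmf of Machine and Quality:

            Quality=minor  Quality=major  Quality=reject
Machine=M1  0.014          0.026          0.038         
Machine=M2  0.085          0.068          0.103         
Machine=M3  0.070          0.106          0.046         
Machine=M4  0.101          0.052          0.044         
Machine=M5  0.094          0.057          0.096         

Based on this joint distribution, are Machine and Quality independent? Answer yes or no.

P(Machine=M3) = 0.222 and P(Quality=major) = 0.309, so their product is 0.06860, but P(Machine=M3, Quality=major) = 0.106. Since these differ, Machine and Quality are not independent.

no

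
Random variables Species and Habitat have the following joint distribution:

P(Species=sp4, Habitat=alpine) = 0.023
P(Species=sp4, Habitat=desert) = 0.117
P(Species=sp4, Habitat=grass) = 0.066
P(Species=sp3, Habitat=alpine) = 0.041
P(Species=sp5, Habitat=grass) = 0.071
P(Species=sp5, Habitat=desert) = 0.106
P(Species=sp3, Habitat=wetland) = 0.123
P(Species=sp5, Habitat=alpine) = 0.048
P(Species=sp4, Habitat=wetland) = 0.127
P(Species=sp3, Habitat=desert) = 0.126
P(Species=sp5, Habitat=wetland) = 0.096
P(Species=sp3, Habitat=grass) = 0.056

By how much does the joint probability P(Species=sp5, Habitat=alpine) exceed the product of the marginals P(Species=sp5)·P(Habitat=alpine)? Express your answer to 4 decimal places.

P(Species=sp5) = 0.071 + 0.096 + 0.106 + 0.048 = 0.321.
P(Habitat=alpine) = 0.041 + 0.023 + 0.048 = 0.112.
P(Species=sp5, Habitat=alpine) − P(Species=sp5)P(Habitat=alpine) = 0.048 − 0.321×0.112 = 0.0120.

0.0120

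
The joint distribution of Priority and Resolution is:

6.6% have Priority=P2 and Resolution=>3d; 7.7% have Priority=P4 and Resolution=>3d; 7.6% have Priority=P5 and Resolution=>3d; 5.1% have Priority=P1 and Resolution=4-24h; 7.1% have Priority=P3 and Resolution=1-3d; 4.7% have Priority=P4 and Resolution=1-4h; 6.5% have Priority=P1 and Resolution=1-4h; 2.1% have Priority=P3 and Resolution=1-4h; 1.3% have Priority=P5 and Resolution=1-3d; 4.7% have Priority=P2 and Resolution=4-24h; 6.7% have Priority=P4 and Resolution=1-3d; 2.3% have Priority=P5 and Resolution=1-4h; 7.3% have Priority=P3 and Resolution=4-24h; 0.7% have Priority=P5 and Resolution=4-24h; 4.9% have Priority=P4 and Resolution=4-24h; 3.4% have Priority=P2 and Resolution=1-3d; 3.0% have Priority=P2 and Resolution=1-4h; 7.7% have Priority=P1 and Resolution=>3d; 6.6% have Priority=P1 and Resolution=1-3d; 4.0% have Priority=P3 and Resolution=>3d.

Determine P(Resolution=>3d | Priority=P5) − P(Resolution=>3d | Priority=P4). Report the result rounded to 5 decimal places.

P(Priority=P5) = 0.023 + 0.007 + 0.013 + 0.076 = 0.119; P(Resolution=>3d | Priority=P5) = 0.076/0.119 = 0.638655.
P(Priority=P4) = 0.047 + 0.049 + 0.067 + 0.077 = 0.240; P(Resolution=>3d | Priority=P4) = 0.077/0.240 = 0.320833.
Difference = 0.31782.

0.31782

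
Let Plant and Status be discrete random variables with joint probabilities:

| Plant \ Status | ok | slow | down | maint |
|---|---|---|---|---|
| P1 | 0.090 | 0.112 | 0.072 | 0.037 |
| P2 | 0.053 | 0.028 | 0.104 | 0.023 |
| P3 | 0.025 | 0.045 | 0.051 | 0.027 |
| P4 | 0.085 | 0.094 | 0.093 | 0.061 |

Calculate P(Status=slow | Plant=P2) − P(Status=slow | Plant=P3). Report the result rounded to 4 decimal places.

-0.1694

P(Plant=P2) = 0.053 + 0.028 + 0.104 + 0.023 = 0.208; P(Status=slow | Plant=P2) = 0.028/0.208 = 0.13462.
P(Plant=P3) = 0.025 + 0.045 + 0.051 + 0.027 = 0.148; P(Status=slow | Plant=P3) = 0.045/0.148 = 0.30405.
Difference = -0.1694.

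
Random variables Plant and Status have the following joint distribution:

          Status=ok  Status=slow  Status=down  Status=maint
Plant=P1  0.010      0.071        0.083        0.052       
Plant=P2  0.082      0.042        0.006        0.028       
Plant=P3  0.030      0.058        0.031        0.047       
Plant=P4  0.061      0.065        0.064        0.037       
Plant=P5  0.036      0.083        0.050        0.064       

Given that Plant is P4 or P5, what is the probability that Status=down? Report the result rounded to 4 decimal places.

0.2478

P(Plant=P4) = 0.061 + 0.065 + 0.064 + 0.037 = 0.227.
P(Plant=P5) = 0.036 + 0.083 + 0.050 + 0.064 = 0.233.
P(Plant ∈ {P4, P5}) = 0.227 + 0.233 = 0.460; P(Status=down, Plant ∈ {P4, P5}) = 0.064 + 0.050 = 0.114.
P(Status=down | Plant ∈ {P4, P5}) = 0.114/0.460 = 0.2478.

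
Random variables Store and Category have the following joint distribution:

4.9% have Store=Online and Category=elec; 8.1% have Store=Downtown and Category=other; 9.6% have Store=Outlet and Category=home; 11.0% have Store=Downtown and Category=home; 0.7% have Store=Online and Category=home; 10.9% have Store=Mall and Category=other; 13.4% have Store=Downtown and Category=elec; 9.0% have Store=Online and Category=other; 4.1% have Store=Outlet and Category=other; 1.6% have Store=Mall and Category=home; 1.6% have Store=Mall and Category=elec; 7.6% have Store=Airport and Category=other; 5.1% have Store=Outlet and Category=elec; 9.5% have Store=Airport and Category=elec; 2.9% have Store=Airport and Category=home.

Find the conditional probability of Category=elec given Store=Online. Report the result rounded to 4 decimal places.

0.3356

P(Store=Online) = 0.049 + 0.007 + 0.090 = 0.146.
P(Category=elec | Store=Online) = 0.049/0.146 = 0.3356.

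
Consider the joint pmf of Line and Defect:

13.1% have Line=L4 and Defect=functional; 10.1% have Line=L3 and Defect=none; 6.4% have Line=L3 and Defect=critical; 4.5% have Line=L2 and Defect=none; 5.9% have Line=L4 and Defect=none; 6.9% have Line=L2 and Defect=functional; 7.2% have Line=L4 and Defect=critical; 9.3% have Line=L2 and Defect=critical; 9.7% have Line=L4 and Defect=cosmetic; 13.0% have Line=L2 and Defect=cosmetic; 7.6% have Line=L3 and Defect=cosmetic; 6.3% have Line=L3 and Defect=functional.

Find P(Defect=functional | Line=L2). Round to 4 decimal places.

0.2047

P(Line=L2) = 0.045 + 0.130 + 0.069 + 0.093 = 0.337.
P(Defect=functional | Line=L2) = 0.069/0.337 = 0.2047.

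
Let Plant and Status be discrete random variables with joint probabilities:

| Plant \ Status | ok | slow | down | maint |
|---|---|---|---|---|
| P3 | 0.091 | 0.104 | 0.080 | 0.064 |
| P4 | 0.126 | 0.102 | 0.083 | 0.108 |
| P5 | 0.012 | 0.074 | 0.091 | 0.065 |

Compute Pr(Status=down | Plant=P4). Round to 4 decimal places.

P(Plant=P4) = 0.126 + 0.102 + 0.083 + 0.108 = 0.419.
P(Status=down | Plant=P4) = 0.083/0.419 = 0.1981.

0.1981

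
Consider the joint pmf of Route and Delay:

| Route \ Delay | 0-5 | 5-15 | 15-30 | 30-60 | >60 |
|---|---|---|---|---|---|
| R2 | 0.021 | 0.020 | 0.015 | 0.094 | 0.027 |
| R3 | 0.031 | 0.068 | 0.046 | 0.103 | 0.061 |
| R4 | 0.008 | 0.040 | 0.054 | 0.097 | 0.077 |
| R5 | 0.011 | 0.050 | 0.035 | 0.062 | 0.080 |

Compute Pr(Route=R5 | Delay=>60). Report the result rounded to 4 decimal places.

P(Delay=>60) = 0.027 + 0.061 + 0.077 + 0.080 = 0.245.
P(Route=R5 | Delay=>60) = 0.080/0.245 = 0.3265.

0.3265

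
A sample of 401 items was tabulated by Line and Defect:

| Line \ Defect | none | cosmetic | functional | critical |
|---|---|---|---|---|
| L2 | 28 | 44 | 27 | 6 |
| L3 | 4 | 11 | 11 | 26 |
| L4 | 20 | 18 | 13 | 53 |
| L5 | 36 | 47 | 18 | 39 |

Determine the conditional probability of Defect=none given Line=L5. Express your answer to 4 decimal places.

0.2571

Total with Line=L5: 36 + 47 + 18 + 39 = 140.
P(Defect=none | Line=L5) = 36/140 = 0.2571.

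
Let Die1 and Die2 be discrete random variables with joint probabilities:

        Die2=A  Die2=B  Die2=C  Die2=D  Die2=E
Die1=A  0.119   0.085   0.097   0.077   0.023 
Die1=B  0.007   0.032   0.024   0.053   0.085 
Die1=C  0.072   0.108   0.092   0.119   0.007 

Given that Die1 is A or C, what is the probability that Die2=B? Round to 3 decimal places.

P(Die1=A) = 0.119 + 0.085 + 0.097 + 0.077 + 0.023 = 0.401.
P(Die1=C) = 0.072 + 0.108 + 0.092 + 0.119 + 0.007 = 0.398.
P(Die1 ∈ {A, C}) = 0.401 + 0.398 = 0.799; P(Die2=B, Die1 ∈ {A, C}) = 0.085 + 0.108 = 0.193.
P(Die2=B | Die1 ∈ {A, C}) = 0.193/0.799 = 0.242.

0.242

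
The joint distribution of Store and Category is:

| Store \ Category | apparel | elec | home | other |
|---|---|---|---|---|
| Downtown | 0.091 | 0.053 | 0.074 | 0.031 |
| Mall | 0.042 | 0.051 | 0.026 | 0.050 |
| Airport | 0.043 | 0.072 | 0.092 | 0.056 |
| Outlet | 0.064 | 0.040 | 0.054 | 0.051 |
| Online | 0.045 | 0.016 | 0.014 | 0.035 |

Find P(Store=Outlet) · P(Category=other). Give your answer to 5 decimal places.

P(Store=Outlet) = 0.064 + 0.040 + 0.054 + 0.051 = 0.209.
P(Category=other) = 0.031 + 0.050 + 0.056 + 0.051 + 0.035 = 0.223.
Product: 0.209 × 0.223 = 0.04661.

0.04661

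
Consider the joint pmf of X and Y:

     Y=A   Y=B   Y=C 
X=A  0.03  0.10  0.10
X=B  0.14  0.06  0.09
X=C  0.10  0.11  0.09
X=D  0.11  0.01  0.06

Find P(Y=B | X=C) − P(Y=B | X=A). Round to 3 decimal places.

-0.068

P(X=C) = 0.10 + 0.11 + 0.09 = 0.30; P(Y=B | X=C) = 0.11/0.30 = 0.3667.
P(X=A) = 0.03 + 0.10 + 0.10 = 0.23; P(Y=B | X=A) = 0.10/0.23 = 0.4348.
Difference = -0.068.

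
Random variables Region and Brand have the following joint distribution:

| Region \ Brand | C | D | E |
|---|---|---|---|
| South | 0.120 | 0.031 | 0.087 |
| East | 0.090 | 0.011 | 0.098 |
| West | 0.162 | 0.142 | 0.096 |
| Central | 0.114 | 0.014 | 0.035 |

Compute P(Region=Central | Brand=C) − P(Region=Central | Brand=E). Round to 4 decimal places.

0.1238

P(Brand=C) = 0.120 + 0.090 + 0.162 + 0.114 = 0.486; P(Region=Central | Brand=C) = 0.114/0.486 = 0.23457.
P(Brand=E) = 0.087 + 0.098 + 0.096 + 0.035 = 0.316; P(Region=Central | Brand=E) = 0.035/0.316 = 0.11076.
Difference = 0.1238.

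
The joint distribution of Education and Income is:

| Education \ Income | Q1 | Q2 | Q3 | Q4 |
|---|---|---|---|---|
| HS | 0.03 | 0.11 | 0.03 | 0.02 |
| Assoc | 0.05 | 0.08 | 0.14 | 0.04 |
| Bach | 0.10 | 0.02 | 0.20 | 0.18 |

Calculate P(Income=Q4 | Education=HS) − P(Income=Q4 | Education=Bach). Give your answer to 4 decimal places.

P(Education=HS) = 0.03 + 0.11 + 0.03 + 0.02 = 0.19; P(Income=Q4 | Education=HS) = 0.02/0.19 = 0.10526.
P(Education=Bach) = 0.10 + 0.02 + 0.20 + 0.18 = 0.50; P(Income=Q4 | Education=Bach) = 0.18/0.50 = 0.36000.
Difference = -0.2547.

-0.2547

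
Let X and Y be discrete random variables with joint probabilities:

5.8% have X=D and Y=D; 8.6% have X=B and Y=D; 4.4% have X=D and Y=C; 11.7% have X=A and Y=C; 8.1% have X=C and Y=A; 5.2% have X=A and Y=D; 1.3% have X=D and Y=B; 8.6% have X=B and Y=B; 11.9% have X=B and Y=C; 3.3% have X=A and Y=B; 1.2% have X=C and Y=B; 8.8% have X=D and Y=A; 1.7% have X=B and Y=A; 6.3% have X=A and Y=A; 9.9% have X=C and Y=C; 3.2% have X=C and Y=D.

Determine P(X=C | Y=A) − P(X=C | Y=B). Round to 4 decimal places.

P(Y=A) = 0.063 + 0.017 + 0.081 + 0.088 = 0.249; P(X=C | Y=A) = 0.081/0.249 = 0.32530.
P(Y=B) = 0.033 + 0.086 + 0.012 + 0.013 = 0.144; P(X=C | Y=B) = 0.012/0.144 = 0.08333.
Difference = 0.2420.

0.2420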